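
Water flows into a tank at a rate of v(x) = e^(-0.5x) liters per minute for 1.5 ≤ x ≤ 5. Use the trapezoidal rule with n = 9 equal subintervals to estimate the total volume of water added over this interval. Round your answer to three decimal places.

Δx = (5 − 1.5)/9 = 7/18.
v(1.5) ≈ 0.472, v(17/9) ≈ 0.389, v(41/18) ≈ 0.320, v(8/3) ≈ 0.264, v(55/18) ≈ 0.217, v(31/9) ≈ 0.179, v(23/6) ≈ 0.147, v(38/9) ≈ 0.121, v(83/18) ≈ 0.100, v(5) ≈ 0.082.
T_9 = (Δx/2)·[v(x_0) + 2v(x_1) + ... + 2v(x_{8}) + v(x_9)].
Sum ≈ 0.783.

0.783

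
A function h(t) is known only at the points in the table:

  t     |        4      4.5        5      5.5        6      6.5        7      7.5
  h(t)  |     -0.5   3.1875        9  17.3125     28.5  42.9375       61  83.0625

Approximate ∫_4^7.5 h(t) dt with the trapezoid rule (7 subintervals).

Δt = 0.5.
T_7 = (0.5/2)·[(-0.5) + 2·3.1875 + 2·9 + 2·17.3125 + 2·28.5 + 2·42.9375 + 2·61 + 83.0625] = 101.609375.

101.609375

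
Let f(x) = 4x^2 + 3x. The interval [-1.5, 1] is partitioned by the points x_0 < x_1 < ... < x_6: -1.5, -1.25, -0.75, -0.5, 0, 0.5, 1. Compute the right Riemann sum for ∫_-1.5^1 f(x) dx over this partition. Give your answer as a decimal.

5.25

Subinterval widths: 0.25, 0.5, 0.25, 0.5, 0.5, 0.5.
Right endpoints: -1.25, -0.75, -0.5, 0, 0.5, 1.
f(-1.25) = 2.5, f(-0.75) = 0, f(-0.5) = -0.5, f(0) = 0, f(0.5) = 2.5, f(1) = 7.
Sum = Σ Δx_i · f(x_i).
Sum = 5.25.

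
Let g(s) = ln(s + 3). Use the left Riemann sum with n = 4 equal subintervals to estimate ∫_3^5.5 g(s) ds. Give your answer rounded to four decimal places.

4.8296

Δs = (5.5 − 3)/4 = 0.625.
Left endpoints: 3, 3.625, 4.25, 4.875.
g(3) ≈ 1.7918, g(3.625) ≈ 1.8909, g(4.25) ≈ 1.9810, g(4.875) ≈ 2.0637.
Sum = Δs · [g(3) + g(3.625) + g(4.25) + g(4.875)].
Sum ≈ 4.8296.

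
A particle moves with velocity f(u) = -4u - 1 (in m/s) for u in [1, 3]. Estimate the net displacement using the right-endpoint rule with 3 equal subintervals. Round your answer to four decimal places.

Δu = (3 − 1)/3 = 2/3.
Right endpoints: 5/3, 7/3, 3.
f(5/3) = -23/3, f(7/3) = -31/3, f(3) = -13.
Sum = Δu · [f(5/3) + f(7/3) + f(3)].
Sum ≈ -20.6667.

-20.6667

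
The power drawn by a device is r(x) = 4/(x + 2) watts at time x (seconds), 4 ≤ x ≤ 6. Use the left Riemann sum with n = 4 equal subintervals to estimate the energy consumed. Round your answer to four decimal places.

Δx = (6 − 4)/4 = 0.5.
Left endpoints: 4, 4.5, 5, 5.5.
r(4) = 2/3, r(4.5) = 8/13, r(5) = 4/7, r(5.5) = 8/15.
Sum = Δx · [r(4) + r(4.5) + r(5) + r(5.5)].
Sum ≈ 1.1934.

1.1934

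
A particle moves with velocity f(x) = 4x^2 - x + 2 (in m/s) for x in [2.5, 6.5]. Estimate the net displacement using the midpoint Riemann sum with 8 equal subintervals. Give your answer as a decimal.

335

Δx = (6.5 − 2.5)/8 = 0.5.
Midpoints: 2.75, 3.25, 3.75, 4.25, 4.75, 5.25, 5.75, 6.25.
f(2.75) = 29.5, f(3.25) = 41, f(3.75) = 54.5, f(4.25) = 70, f(4.75) = 87.5, f(5.25) = 107, f(5.75) = 128.5, f(6.25) = 152.
Sum = Δx · [f(2.75) + f(3.25) + f(3.75) + ...].
Sum = 335.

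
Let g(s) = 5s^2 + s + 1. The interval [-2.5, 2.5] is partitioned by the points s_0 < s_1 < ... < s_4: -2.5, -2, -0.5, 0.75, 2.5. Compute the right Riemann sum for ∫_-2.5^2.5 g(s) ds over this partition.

78.640625

Subinterval widths: 0.5, 1.5, 1.25, 1.75.
Right endpoints: -2, -0.5, 0.75, 2.5.
g(-2) = 19, g(-0.5) = 1.75, g(0.75) = 4.5625, g(2.5) = 34.75.
Sum = Σ Δs_i · g(s_i).
Sum = 78.640625.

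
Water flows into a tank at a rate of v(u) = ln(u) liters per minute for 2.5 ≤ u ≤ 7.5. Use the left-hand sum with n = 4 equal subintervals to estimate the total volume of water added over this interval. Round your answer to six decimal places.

Δu = (7.5 − 2.5)/4 = 1.25.
Left endpoints: 2.5, 3.75, 5, 6.25.
v(2.5) ≈ 0.916291, v(3.75) ≈ 1.321756, v(5) ≈ 1.609438, v(6.25) ≈ 1.832581.
Sum = Δu · [v(2.5) + v(3.75) + v(5) + v(6.25)].
Sum ≈ 7.100082.

7.100082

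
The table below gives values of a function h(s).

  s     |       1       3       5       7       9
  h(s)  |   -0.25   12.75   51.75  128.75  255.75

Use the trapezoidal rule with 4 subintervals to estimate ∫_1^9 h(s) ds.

Δs = 2.
T_4 = (2/2)·[(-0.25) + 2·12.75 + 2·51.75 + 2·128.75 + 255.75] = 642.

642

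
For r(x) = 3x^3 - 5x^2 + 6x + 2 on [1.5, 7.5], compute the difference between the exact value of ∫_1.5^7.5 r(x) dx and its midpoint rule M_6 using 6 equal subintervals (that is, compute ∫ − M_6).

17.75

Exact integral: ∫_1.5^7.5 r(x) dx = 1845.75.
M_6 = 1828.
Error = 1845.75 − 1828 = 17.75.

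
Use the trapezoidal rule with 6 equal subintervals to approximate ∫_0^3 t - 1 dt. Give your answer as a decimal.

Δt = (3 − 0)/6 = 0.5.
f(0) = -1, f(0.5) = -0.5, f(1) = 0, f(1.5) = 0.5, f(2) = 1, f(2.5) = 1.5, f(3) = 2.
T_6 = (Δt/2)·[f(t_0) + 2f(t_1) + ... + 2f(t_{5}) + f(t_6)].
Sum = 1.5.

1.5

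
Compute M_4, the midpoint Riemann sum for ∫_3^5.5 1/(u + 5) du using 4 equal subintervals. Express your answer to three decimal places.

0.272

Δu = (5.5 − 3)/4 = 0.625.
Midpoints: 3.3125, 3.9375, 4.5625, 5.1875.
f(3.3125) = 16/133, f(3.9375) = 16/143, f(4.5625) = 16/153, f(5.1875) = 16/163.
Sum = Δu · [f(3.3125) + f(3.9375) + f(4.5625) + f(5.1875)].
Sum ≈ 0.272.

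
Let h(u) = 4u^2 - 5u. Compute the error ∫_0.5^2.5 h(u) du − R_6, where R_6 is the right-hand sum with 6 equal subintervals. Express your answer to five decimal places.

Exact integral: ∫_0.5^2.5 h(u) du ≈ 5.6666667.
R_6 ≈ 8.1481481.
Error ≈ 5.6666667 − 8.1481481 ≈ -2.48148.

-2.48148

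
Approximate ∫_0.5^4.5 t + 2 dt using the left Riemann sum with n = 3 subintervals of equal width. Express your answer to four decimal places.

Δt = (4.5 − 0.5)/3 = 4/3.
Left endpoints: 0.5, 11/6, 19/6.
f(0.5) = 2.5, f(11/6) = 23/6, f(19/6) = 31/6.
Sum = Δt · [f(0.5) + f(11/6) + f(19/6)].
Sum ≈ 15.3333.

15.3333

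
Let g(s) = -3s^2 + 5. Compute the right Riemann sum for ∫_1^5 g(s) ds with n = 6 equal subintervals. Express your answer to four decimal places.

Δs = (5 − 1)/6 = 2/3.
Right endpoints: 5/3, 7/3, 3, 11/3, 13/3, 5.
g(5/3) = -10/3, g(7/3) = -34/3, g(3) = -22, g(11/3) = -106/3, g(13/3) = -154/3, g(5) = -70.
Sum = Δs · [g(5/3) + g(7/3) + g(3) + ...].
Sum ≈ -128.8889.

-128.8889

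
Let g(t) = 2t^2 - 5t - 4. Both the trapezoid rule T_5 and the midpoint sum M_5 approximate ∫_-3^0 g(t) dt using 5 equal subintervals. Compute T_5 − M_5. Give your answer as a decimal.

T_5 = 28.86.
M_5 = 28.32.
T_5 − M_5 = 0.54.

0.54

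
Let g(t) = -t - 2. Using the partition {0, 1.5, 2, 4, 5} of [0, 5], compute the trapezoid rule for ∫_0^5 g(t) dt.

-22.5

Subinterval widths: 1.5, 0.5, 2, 1.
g(0) = -2, g(1.5) = -3.5, g(2) = -4, g(4) = -6, g(5) = -7.
On each subinterval the trapezoid contributes (Δt_i/2)·[g(t_{i-1}) + g(t_i)].
Sum = -22.5.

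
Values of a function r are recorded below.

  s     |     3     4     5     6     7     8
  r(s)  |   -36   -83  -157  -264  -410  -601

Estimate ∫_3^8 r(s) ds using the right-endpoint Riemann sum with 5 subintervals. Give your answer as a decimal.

Δs = 1.
Sum = 1·[(-83) + (-157) + (-264) + (-410) + (-601)] = -1515.

-1515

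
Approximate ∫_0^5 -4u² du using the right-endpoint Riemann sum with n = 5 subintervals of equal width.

-220

Δu = (5 − 0)/5 = 1.
Right endpoints: 1, 2, 3, 4, 5.
f(1) = -4, f(2) = -16, f(3) = -36, f(4) = -64, f(5) = -100.
Sum = Δu · [f(1) + f(2) + f(3) + f(4) + f(5)].
Sum = -220.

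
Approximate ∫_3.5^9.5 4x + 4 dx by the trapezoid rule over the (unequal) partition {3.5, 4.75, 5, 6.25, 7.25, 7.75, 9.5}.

Subinterval widths: 1.25, 0.25, 1.25, 1, 0.5, 1.75.
f(3.5) = 18, f(4.75) = 23, f(5) = 24, f(6.25) = 29, f(7.25) = 33, f(7.75) = 35, f(9.5) = 42.
On each subinterval the trapezoid contributes (Δx_i/2)·[f(x_{i-1}) + f(x_i)].
Sum = 180.

180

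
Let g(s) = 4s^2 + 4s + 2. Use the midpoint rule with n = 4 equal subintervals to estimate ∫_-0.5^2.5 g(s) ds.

Δs = (2.5 − (-0.5))/4 = 0.75.
Midpoints: -0.125, 0.625, 1.375, 2.125.
g(-0.125) = 1.5625, g(0.625) = 6.0625, g(1.375) = 15.0625, g(2.125) = 28.5625.
Sum = Δs · [g(-0.125) + g(0.625) + g(1.375) + g(2.125)].
Sum = 38.4375.

38.4375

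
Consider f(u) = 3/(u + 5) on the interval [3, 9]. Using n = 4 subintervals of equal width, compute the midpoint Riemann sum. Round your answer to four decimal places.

Δu = (9 − 3)/4 = 1.5.
Midpoints: 3.75, 5.25, 6.75, 8.25.
f(3.75) = 12/35, f(5.25) = 12/41, f(6.75) = 12/47, f(8.25) = 12/53.
Sum = Δu · [f(3.75) + f(5.25) + f(6.75) + f(8.25)].
Sum ≈ 1.6759.

1.6759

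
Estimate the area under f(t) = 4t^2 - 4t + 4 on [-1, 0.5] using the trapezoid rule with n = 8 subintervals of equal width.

9.03515625

Δt = (0.5 − (-1))/8 = 0.1875.
f(-1) = 12, f(-0.8125) = 9.890625, f(-0.625) = 8.0625, f(-0.4375) = 6.515625, f(-0.25) = 5.25, f(-0.0625) = 4.265625, f(0.125) = 3.5625, f(0.3125) = 3.140625, f(0.5) = 3.
T_8 = (Δt/2)·[f(t_0) + 2f(t_1) + ... + 2f(t_{7}) + f(t_8)].
Sum = 9.03515625.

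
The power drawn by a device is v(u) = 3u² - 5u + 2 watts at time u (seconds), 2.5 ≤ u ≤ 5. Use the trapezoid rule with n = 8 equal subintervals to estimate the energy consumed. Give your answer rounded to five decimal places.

67.62207

Δu = (5 − 2.5)/8 = 0.3125.
v(2.5) = 8.25, v(2.8125) = 11.66796875, v(3.125) = 15.671875, v(3.4375) = 20.26171875, v(3.75) = 25.4375, v(4.0625) = 31.19921875, v(4.375) = 37.546875, v(4.6875) = 44.48046875, v(5) = 52.
T_8 = (Δu/2)·[v(u_0) + 2v(u_1) + ... + 2v(u_{7}) + v(u_8)].
Sum ≈ 67.62207.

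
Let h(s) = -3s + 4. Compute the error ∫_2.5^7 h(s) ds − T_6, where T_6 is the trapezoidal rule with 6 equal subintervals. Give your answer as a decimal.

Exact integral: ∫_2.5^7 h(s) ds = -46.125.
T_6 = -46.125.
Error = -46.125 − (-46.125) = 0.

0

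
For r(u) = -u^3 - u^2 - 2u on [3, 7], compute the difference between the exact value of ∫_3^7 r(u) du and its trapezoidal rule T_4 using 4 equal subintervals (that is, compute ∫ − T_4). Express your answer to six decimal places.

10.666667

Exact integral: ∫_3^7 r(u) du ≈ -725.33333333.
T_4 = -736.
Error ≈ -725.33333333 − (-736) ≈ 10.666667.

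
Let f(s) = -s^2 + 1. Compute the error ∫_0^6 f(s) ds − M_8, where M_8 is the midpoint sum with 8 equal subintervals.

-0.28125

Exact integral: ∫_0^6 f(s) ds = -66.
M_8 = -65.71875.
Error = -66 − (-65.71875) = -0.28125.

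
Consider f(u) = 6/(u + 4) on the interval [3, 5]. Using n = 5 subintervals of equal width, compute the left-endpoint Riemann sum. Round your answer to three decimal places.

Δu = (5 − 3)/5 = 0.4.
Left endpoints: 3, 3.4, 3.8, 4.2, 4.6.
f(3) = 6/7, f(3.4) = 30/37, f(3.8) = 10/13, f(4.2) = 30/41, f(4.6) = 30/43.
Sum = Δu · [f(3) + f(3.4) + f(3.8) + f(4.2) + f(4.6)].
Sum ≈ 1.547.

1.547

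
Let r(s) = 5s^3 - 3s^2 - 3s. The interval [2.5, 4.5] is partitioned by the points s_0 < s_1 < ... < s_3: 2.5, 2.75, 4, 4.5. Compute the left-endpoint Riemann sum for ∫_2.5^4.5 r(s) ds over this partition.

234.27734375

Subinterval widths: 0.25, 1.25, 0.5.
Left endpoints: 2.5, 2.75, 4.
r(2.5) = 51.875, r(2.75) = 73.046875, r(4) = 260.
Sum = Σ Δs_i · r(s_i).
Sum = 234.27734375.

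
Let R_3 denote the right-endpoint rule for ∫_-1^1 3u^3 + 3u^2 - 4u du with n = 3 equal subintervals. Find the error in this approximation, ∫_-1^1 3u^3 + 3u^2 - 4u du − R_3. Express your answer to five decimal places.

0.22222

Exact integral: ∫_-1^1 f(u) du = 2.
R_3 ≈ 1.7777778.
Error ≈ 2 − 1.7777778 ≈ 0.22222.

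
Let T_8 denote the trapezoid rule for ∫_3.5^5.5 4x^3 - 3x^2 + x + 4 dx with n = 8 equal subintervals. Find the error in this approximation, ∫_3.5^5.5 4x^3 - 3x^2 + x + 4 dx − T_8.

-1.0625

Exact integral: ∫_3.5^5.5 f(x) dx = 658.5.
T_8 = 659.5625.
Error = 658.5 − 659.5625 = -1.0625.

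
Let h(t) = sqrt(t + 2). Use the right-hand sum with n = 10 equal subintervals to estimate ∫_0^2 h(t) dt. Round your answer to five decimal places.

3.50595

Δt = (2 − 0)/10 = 0.2.
Right endpoints: 0.2, 0.4, 0.6, 0.8, 1, 1.2, 1.4, 1.6, 1.8, 2.
h(0.2) ≈ 1.48324, h(0.4) ≈ 1.54919, h(0.6) ≈ 1.61245, h(0.8) ≈ 1.67332, h(1) ≈ 1.73205, h(1.2) ≈ 1.78885, h(1.4) ≈ 1.84391, h(1.6) ≈ 1.89737, h(1.8) ≈ 1.94936, h(2) ≈ 2.00000.
Sum = Δt · [h(0.2) + h(0.4) + h(0.6) + ...].
Sum ≈ 3.50595.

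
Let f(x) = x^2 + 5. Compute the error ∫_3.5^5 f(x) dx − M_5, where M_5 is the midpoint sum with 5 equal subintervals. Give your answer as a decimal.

0.01125

Exact integral: ∫_3.5^5 f(x) dx = 34.875.
M_5 = 34.86375.
Error = 34.875 − 34.86375 = 0.01125.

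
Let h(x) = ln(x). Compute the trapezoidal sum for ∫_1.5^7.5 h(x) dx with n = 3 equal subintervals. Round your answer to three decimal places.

Δx = (7.5 − 1.5)/3 = 2.
h(1.5) ≈ 0.405, h(3.5) ≈ 1.253, h(5.5) ≈ 1.705, h(7.5) ≈ 2.015.
T_3 = (Δx/2)·[h(x_0) + 2h(x_1) + 2h(x_2) + h(x_3)].
Sum ≈ 8.335.

8.335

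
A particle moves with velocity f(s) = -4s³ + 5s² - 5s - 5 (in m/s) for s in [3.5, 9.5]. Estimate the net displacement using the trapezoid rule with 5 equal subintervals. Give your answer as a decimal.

-6967.62

Δs = (9.5 − 3.5)/5 = 1.2.
f(3.5) = -132.75, f(4.7) = -333.342, f(5.9) = -681.966, f(7.1) = -1220.094, f(8.3) = -1989.198, f(9.5) = -3030.75.
T_5 = (Δs/2)·[f(s_0) + 2f(s_1) + ... + 2f(s_{4}) + f(s_5)].
Sum = -6967.62.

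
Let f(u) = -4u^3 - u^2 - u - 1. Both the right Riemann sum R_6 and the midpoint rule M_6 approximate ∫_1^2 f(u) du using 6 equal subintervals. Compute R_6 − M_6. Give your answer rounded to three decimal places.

-2.799

R_6 ≈ -22.58796.
M_6 ≈ -19.78935.
R_6 − M_6 ≈ -2.799.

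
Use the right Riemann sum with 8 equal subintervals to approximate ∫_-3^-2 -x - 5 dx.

-2.5625

Δx = (-2 − (-3))/8 = 0.125.
Right endpoints: -2.875, -2.75, -2.625, -2.5, -2.375, -2.25, -2.125, -2.
f(-2.875) = -2.125, f(-2.75) = -2.25, f(-2.625) = -2.375, f(-2.5) = -2.5, f(-2.375) = -2.625, f(-2.25) = -2.75, f(-2.125) = -2.875, f(-2) = -3.
Sum = Δx · [f(-2.875) + f(-2.75) + f(-2.625) + ...].
Sum = -2.5625.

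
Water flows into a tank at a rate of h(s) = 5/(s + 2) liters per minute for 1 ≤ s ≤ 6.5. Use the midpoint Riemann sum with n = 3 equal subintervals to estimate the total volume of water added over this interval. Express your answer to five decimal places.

Δs = (6.5 − 1)/3 = 11/6.
Midpoints: 23/12, 3.75, 67/12.
h(23/12) = 60/47, h(3.75) = 20/23, h(67/12) = 60/91.
Sum = Δs · [h(23/12) + h(3.75) + h(67/12)].
Sum ≈ 5.14342.

5.14342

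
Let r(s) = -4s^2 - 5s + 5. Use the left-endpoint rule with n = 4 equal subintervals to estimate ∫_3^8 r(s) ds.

Δs = (8 − 3)/4 = 1.25.
Left endpoints: 3, 4.25, 5.5, 6.75.
r(3) = -46, r(4.25) = -88.5, r(5.5) = -143.5, r(6.75) = -211.
Sum = Δs · [r(3) + r(4.25) + r(5.5) + r(6.75)].
Sum = -611.25.

-611.25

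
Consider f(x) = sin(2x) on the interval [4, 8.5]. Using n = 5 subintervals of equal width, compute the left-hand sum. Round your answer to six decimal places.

Δx = (8.5 − 4)/5 = 0.9.
Left endpoints: 4, 4.9, 5.8, 6.7, 7.6.
f(4) ≈ 0.989358, f(4.9) ≈ -0.366479, f(5.8) ≈ -0.822829, f(6.7) ≈ 0.740376, f(7.6) ≈ 0.486399.
Sum = Δx · [f(4) + f(4.9) + f(5.8) + f(6.7) + f(7.6)].
Sum ≈ 0.924143.

0.924143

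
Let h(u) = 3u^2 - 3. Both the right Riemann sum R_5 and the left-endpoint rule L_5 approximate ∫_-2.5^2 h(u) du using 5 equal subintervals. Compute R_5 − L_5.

-6.075

R_5 = 8.91.
L_5 = 14.985.
R_5 − L_5 = -6.075.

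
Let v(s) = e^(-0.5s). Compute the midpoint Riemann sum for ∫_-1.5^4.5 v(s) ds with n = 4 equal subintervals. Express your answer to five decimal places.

Δs = (4.5 − (-1.5))/4 = 1.5.
Midpoints: -0.75, 0.75, 2.25, 3.75.
v(-0.75) ≈ 1.45499, v(0.75) ≈ 0.68729, v(2.25) ≈ 0.32465, v(3.75) ≈ 0.15335.
Sum = Δs · [v(-0.75) + v(0.75) + v(2.25) + v(3.75)].
Sum ≈ 3.93043.

3.93043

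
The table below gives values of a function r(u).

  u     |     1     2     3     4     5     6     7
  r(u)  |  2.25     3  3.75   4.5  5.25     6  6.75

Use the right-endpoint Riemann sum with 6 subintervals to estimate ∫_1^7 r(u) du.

Δu = 1.
Sum = 1·[3 + 3.75 + 4.5 + 5.25 + 6 + 6.75] = 29.25.

29.25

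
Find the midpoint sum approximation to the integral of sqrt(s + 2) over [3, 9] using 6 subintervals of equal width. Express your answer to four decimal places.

Δs = (9 − 3)/6 = 1.
Midpoints: 3.5, 4.5, 5.5, 6.5, 7.5, 8.5.
f(3.5) ≈ 2.3452, f(4.5) ≈ 2.5495, f(5.5) ≈ 2.7386, f(6.5) ≈ 2.9155, f(7.5) ≈ 3.0822, f(8.5) ≈ 3.2404.
Sum = Δs · [f(3.5) + f(4.5) + f(5.5) + ...].
Sum ≈ 16.8714.

16.8714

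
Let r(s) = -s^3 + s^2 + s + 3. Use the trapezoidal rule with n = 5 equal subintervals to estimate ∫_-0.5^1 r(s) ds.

5.02125

Δs = (1 − (-0.5))/5 = 0.3.
r(-0.5) = 2.875, r(-0.2) = 2.848, r(0.1) = 3.109, r(0.4) = 3.496, r(0.7) = 3.847, r(1) = 4.
T_5 = (Δs/2)·[r(s_0) + 2r(s_1) + ... + 2r(s_{4}) + r(s_5)].
Sum = 5.02125.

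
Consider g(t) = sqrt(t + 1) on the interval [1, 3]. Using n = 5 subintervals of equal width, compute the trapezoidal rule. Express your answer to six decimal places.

Δt = (3 − 1)/5 = 0.4.
g(1) ≈ 1.414214, g(1.4) ≈ 1.549193, g(1.8) ≈ 1.673320, g(2.2) ≈ 1.788854, g(2.6) ≈ 1.897367, g(3) ≈ 2.000000.
T_5 = (Δt/2)·[g(t_0) + 2g(t_1) + ... + 2g(t_{4}) + g(t_5)].
Sum ≈ 3.446336.

3.446336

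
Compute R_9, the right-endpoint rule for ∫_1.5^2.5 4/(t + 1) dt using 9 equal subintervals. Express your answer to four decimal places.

Δt = (2.5 − 1.5)/9 = 1/9.
Right endpoints: 29/18, 31/18, 11/6, 35/18, 37/18, 13/6, 41/18, 43/18, 2.5.
f(29/18) = 72/47, f(31/18) = 72/49, f(11/6) = 24/17, f(35/18) = 72/53, f(37/18) = 72/55, f(13/6) = 24/19, f(41/18) = 72/59, f(43/18) = 72/61, f(2.5) = 8/7.
Sum = Δt · [f(29/18) + f(31/18) + f(11/6) + ...].
Sum ≈ 1.3208.

1.3208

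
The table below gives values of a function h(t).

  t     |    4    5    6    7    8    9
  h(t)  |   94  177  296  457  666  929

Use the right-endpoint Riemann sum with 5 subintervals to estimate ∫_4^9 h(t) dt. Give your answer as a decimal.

Δt = 1.
Sum = 1·[177 + 296 + 457 + 666 + 929] = 2525.

2525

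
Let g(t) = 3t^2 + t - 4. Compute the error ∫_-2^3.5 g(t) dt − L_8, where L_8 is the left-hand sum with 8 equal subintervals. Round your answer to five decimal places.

9.09863

Exact integral: ∫_-2^3.5 g(t) dt = 33.
L_8 ≈ 23.9013672.
Error ≈ 33 − 23.9013672 ≈ 9.09863.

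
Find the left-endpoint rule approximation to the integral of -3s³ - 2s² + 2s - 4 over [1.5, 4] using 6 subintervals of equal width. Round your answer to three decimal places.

-184.227

Δs = (4 − 1.5)/6 = 5/12.
Left endpoints: 1.5, 23/12, 7/3, 2.75, 19/6, 43/12.
f(1.5) = -15.625, f(23/12) = -16495/576, f(7/3) = -145/3, f(2.75) = -76.015625, f(19/6) = -8135/72, f(43/12) = -160.546875.
Sum = Δs · [f(1.5) + f(23/12) + f(7/3) + ...].
Sum ≈ -184.227.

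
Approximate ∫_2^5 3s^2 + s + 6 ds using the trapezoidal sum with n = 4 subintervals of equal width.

Δs = (5 − 2)/4 = 0.75.
f(2) = 20, f(2.75) = 31.4375, f(3.5) = 46.25, f(4.25) = 64.4375, f(5) = 86.
T_4 = (Δs/2)·[f(s_0) + 2f(s_1) + 2f(s_2) + 2f(s_3) + f(s_4)].
Sum = 146.34375.

146.34375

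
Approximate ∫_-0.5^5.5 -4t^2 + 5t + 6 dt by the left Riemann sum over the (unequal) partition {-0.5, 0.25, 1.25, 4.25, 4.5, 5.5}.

-36.875

Subinterval widths: 0.75, 1, 3, 0.25, 1.
Left endpoints: -0.5, 0.25, 1.25, 4.25, 4.5.
f(-0.5) = 2.5, f(0.25) = 7, f(1.25) = 6, f(4.25) = -45, f(4.5) = -52.5.
Sum = Σ Δt_i · f(t_i).
Sum = -36.875.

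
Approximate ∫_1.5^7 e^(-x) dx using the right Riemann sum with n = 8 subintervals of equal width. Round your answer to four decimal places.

0.1545

Δx = (7 − 1.5)/8 = 0.6875.
Right endpoints: 2.1875, 2.875, 3.5625, 4.25, 4.9375, 5.625, 6.3125, 7.
f(2.1875) ≈ 0.1122, f(2.875) ≈ 0.0564, f(3.5625) ≈ 0.0284, f(4.25) ≈ 0.0143, f(4.9375) ≈ 0.0072, f(5.625) ≈ 0.0036, f(6.3125) ≈ 0.0018, f(7) ≈ 0.0009.
Sum = Δx · [f(2.1875) + f(2.875) + f(3.5625) + ...].
Sum ≈ 0.1545.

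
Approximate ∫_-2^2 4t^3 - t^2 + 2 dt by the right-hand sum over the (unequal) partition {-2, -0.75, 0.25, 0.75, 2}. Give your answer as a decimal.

40.75

Subinterval widths: 1.25, 1, 0.5, 1.25.
Right endpoints: -0.75, 0.25, 0.75, 2.
f(-0.75) = -0.25, f(0.25) = 2, f(0.75) = 3.125, f(2) = 30.
Sum = Σ Δt_i · f(t_i).
Sum = 40.75.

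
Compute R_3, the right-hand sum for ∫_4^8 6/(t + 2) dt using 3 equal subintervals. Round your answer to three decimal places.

2.814

Δt = (8 − 4)/3 = 4/3.
Right endpoints: 16/3, 20/3, 8.
f(16/3) = 9/11, f(20/3) = 9/13, f(8) = 0.6.
Sum = Δt · [f(16/3) + f(20/3) + f(8)].
Sum ≈ 2.814.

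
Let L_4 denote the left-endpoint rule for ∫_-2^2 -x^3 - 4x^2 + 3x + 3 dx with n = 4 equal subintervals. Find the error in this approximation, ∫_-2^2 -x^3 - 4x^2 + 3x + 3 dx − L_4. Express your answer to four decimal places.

Exact integral: ∫_-2^2 f(x) dx ≈ -9.333333.
L_4 = -10.
Error ≈ -9.333333 − (-10) ≈ 0.6667.

0.6667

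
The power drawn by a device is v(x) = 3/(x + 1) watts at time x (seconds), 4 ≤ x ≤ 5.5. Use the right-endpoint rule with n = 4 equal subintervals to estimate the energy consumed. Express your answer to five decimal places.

0.76170

Δx = (5.5 − 4)/4 = 0.375.
Right endpoints: 4.375, 4.75, 5.125, 5.5.
v(4.375) = 24/43, v(4.75) = 12/23, v(5.125) = 24/49, v(5.5) = 6/13.
Sum = Δx · [v(4.375) + v(4.75) + v(5.125) + v(5.5)].
Sum ≈ 0.76170.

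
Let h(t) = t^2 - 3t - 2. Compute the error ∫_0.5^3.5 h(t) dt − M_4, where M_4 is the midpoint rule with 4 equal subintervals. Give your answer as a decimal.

0.140625

Exact integral: ∫_0.5^3.5 h(t) dt = -9.75.
M_4 = -9.890625.
Error = -9.75 − (-9.890625) = 0.140625.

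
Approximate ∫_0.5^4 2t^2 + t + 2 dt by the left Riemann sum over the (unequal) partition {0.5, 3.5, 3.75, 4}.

24.96875

Subinterval widths: 3, 0.25, 0.25.
Left endpoints: 0.5, 3.5, 3.75.
f(0.5) = 3, f(3.5) = 30, f(3.75) = 33.875.
Sum = Σ Δt_i · f(t_i).
Sum = 24.96875.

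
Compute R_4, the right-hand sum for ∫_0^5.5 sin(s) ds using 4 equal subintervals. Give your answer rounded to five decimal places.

Δs = (5.5 − 0)/4 = 1.375.
Right endpoints: 1.375, 2.75, 4.125, 5.5.
f(1.375) ≈ 0.98089, f(2.75) ≈ 0.38166, f(4.125) ≈ -0.83239, f(5.5) ≈ -0.70554.
Sum = Δs · [f(1.375) + f(2.75) + f(4.125) + f(5.5)].
Sum ≈ -0.24114.

-0.24114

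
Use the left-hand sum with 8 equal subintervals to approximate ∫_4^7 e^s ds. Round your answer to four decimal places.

Δs = (7 − 4)/8 = 0.375.
Left endpoints: 4, 4.375, 4.75, 5.125, 5.5, 5.875, 6.25, 6.625.
f(4) ≈ 54.5982, f(4.375) ≈ 79.4398, f(4.75) ≈ 115.5843, f(5.125) ≈ 168.1741, f(5.5) ≈ 244.6919, f(5.875) ≈ 356.0247, f(6.25) ≈ 518.0128, f(6.625) ≈ 753.7042.
Sum = Δs · [f(4) + f(4.375) + f(4.75) + ...].
Sum ≈ 858.8363.

858.8363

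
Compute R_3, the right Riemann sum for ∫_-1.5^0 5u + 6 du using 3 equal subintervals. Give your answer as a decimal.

Δu = (0 − (-1.5))/3 = 0.5.
Right endpoints: -1, -0.5, 0.
f(-1) = 1, f(-0.5) = 3.5, f(0) = 6.
Sum = Δu · [f(-1) + f(-0.5) + f(0)].
Sum = 5.25.

5.25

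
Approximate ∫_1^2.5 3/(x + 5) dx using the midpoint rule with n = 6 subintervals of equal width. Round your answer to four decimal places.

Δx = (2.5 − 1)/6 = 0.25.
Midpoints: 1.125, 1.375, 1.625, 1.875, 2.125, 2.375.
f(1.125) = 24/49, f(1.375) = 8/17, f(1.625) = 24/53, f(1.875) = 24/55, f(2.125) = 8/19, f(2.375) = 24/59.
Sum = Δx · [f(1.125) + f(1.375) + f(1.625) + ...].
Sum ≈ 0.6694.

0.6694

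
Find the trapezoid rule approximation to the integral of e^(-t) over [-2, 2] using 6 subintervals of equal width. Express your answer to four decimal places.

7.5204

Δt = (2 − (-2))/6 = 2/3.
f(-2) ≈ 7.3891, f(-4/3) ≈ 3.7937, f(-2/3) ≈ 1.9477, f(0) ≈ 1.0000, f(2/3) ≈ 0.5134, f(4/3) ≈ 0.2636, f(2) ≈ 0.1353.
T_6 = (Δt/2)·[f(t_0) + 2f(t_1) + ... + 2f(t_{5}) + f(t_6)].
Sum ≈ 7.5204.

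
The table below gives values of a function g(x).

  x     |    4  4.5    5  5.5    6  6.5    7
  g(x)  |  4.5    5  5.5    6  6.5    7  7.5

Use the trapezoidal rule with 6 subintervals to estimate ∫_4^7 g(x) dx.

18

Δx = 0.5.
T_6 = (0.5/2)·[4.5 + 2·5 + 2·5.5 + 2·6 + 2·6.5 + 2·7 + 7.5] = 18.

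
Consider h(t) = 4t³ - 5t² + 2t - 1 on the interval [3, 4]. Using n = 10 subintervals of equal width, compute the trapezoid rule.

Δt = (4 − 3)/10 = 0.1.
h(3) = 68, h(3.1) = 76.314, h(3.2) = 85.272, h(3.3) = 94.898, h(3.4) = 105.216, h(3.5) = 116.25, h(3.6) = 128.024, h(3.7) = 140.562, h(3.8) = 153.888, h(3.9) = 168.026, h(4) = 183.
T_10 = (Δt/2)·[h(t_0) + 2h(t_1) + ... + 2h(t_{9}) + h(t_10)].
Sum = 119.395.

119.395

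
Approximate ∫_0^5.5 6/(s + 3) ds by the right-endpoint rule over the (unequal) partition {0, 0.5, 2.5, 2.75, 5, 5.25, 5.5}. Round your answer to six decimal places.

5.345619

Subinterval widths: 0.5, 2, 0.25, 2.25, 0.25, 0.25.
Right endpoints: 0.5, 2.5, 2.75, 5, 5.25, 5.5.
f(0.5) = 12/7, f(2.5) = 12/11, f(2.75) = 24/23, f(5) = 0.75, f(5.25) = 8/11, f(5.5) = 12/17.
Sum = Σ Δs_i · f(s_i).
Sum ≈ 5.345619.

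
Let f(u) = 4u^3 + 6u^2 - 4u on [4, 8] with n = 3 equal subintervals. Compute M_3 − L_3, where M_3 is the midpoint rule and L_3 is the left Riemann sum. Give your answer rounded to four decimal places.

M_3 ≈ 4593.777778.
L_3 ≈ 3356.444444.
M_3 − L_3 ≈ 1237.3333.

1237.3333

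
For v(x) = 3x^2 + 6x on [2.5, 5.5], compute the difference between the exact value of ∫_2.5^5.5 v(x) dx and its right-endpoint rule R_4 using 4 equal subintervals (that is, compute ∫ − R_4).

Exact integral: ∫_2.5^5.5 v(x) dx = 222.75.
R_4 = 257.34375.
Error = 222.75 − 257.34375 = -34.59375.

-34.59375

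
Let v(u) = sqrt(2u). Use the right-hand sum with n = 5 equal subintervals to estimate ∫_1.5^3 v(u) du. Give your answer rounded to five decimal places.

Δu = (3 − 1.5)/5 = 0.3.
Right endpoints: 1.8, 2.1, 2.4, 2.7, 3.
v(1.8) ≈ 1.89737, v(2.1) ≈ 2.04939, v(2.4) ≈ 2.19089, v(2.7) ≈ 2.32379, v(3) ≈ 2.44949.
Sum = Δu · [v(1.8) + v(2.1) + v(2.4) + v(2.7) + v(3)].
Sum ≈ 3.27328.

3.27328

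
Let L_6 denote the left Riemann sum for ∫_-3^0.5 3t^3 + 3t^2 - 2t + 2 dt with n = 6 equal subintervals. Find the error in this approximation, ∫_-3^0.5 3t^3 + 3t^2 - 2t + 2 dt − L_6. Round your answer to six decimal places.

Exact integral: ∫_-3^0.5 f(t) dt = -17.828125.
L_6 ≈ -33.50217014.
Error ≈ -17.828125 − (-33.50217014) ≈ 15.674045.

15.674045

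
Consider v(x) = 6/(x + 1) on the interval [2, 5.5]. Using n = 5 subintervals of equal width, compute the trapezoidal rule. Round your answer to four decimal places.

Δx = (5.5 − 2)/5 = 0.7.
v(2) = 2, v(2.7) = 60/37, v(3.4) = 15/11, v(4.1) = 20/17, v(4.8) = 30/29, v(5.5) = 12/13.
T_5 = (Δx/2)·[v(x_0) + 2v(x_1) + ... + 2v(x_{4}) + v(x_5)].
Sum ≈ 4.6604.

4.6604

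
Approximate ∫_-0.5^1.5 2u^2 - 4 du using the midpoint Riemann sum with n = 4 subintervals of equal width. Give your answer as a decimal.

-5.75

Δu = (1.5 − (-0.5))/4 = 0.5.
Midpoints: -0.25, 0.25, 0.75, 1.25.
f(-0.25) = -3.875, f(0.25) = -3.875, f(0.75) = -2.875, f(1.25) = -0.875.
Sum = Δu · [f(-0.25) + f(0.25) + f(0.75) + f(1.25)].
Sum = -5.75.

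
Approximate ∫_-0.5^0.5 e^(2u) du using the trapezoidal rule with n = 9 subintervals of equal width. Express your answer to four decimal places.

Δu = (0.5 − (-0.5))/9 = 1/9.
f(-0.5) ≈ 0.3679, f(-7/18) ≈ 0.4594, f(-5/18) ≈ 0.5738, f(-1/6) ≈ 0.7165, f(-1/18) ≈ 0.8948, f(1/18) ≈ 1.1175, f(1/6) ≈ 1.3956, f(5/18) ≈ 1.7429, f(7/18) ≈ 2.1766, f(0.5) ≈ 2.7183.
T_9 = (Δu/2)·[f(u_0) + 2f(u_1) + ... + 2f(u_{8}) + f(u_9)].
Sum ≈ 1.1800.

1.1800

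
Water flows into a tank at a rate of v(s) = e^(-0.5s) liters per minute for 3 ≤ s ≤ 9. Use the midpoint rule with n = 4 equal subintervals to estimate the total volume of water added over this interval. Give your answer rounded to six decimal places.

Δs = (9 − 3)/4 = 1.5.
Midpoints: 3.75, 5.25, 6.75, 8.25.
v(3.75) ≈ 0.153355, v(5.25) ≈ 0.072440, v(6.75) ≈ 0.034218, v(8.25) ≈ 0.016163.
Sum = Δs · [v(3.75) + v(5.25) + v(6.75) + v(8.25)].
Sum ≈ 0.414265.

0.414265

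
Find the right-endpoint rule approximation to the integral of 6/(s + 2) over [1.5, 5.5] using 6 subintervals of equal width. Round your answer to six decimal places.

4.282207

Δs = (5.5 − 1.5)/6 = 2/3.
Right endpoints: 13/6, 17/6, 3.5, 25/6, 29/6, 5.5.
f(13/6) = 1.44, f(17/6) = 36/29, f(3.5) = 12/11, f(25/6) = 36/37, f(29/6) = 36/41, f(5.5) = 0.8.
Sum = Δs · [f(13/6) + f(17/6) + f(3.5) + ...].
Sum ≈ 4.282207.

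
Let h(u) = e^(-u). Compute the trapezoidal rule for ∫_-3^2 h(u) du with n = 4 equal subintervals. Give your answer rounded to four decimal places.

Δu = (2 − (-3))/4 = 1.25.
h(-3) ≈ 20.0855, h(-1.75) ≈ 5.7546, h(-0.5) ≈ 1.6487, h(0.75) ≈ 0.4724, h(2) ≈ 0.1353.
T_4 = (Δu/2)·[h(u_0) + 2h(u_1) + 2h(u_2) + 2h(u_3) + h(u_4)].
Sum ≈ 22.4827.

22.4827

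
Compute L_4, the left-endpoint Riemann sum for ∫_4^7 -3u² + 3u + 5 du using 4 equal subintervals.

-181.59375

Δu = (7 − 4)/4 = 0.75.
Left endpoints: 4, 4.75, 5.5, 6.25.
f(4) = -31, f(4.75) = -48.4375, f(5.5) = -69.25, f(6.25) = -93.4375.
Sum = Δu · [f(4) + f(4.75) + f(5.5) + f(6.25)].
Sum = -181.59375.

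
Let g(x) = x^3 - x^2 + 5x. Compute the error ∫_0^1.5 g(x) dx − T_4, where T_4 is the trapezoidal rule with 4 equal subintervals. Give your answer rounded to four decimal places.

Exact integral: ∫_0^1.5 g(x) dx = 5.765625.
T_4 ≈ 5.809570.
Error ≈ 5.765625 − 5.809570 ≈ -0.0439.

-0.0439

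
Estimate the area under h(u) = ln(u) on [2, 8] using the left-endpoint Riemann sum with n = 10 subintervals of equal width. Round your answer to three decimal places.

8.822

Δu = (8 − 2)/10 = 0.6.
Left endpoints: 2, 2.6, 3.2, 3.8, 4.4, 5, 5.6, 6.2, 6.8, 7.4.
h(2) ≈ 0.693, h(2.6) ≈ 0.956, h(3.2) ≈ 1.163, h(3.8) ≈ 1.335, h(4.4) ≈ 1.482, h(5) ≈ 1.609, h(5.6) ≈ 1.723, h(6.2) ≈ 1.825, h(6.8) ≈ 1.917, h(7.4) ≈ 2.001.
Sum = Δu · [h(2) + h(2.6) + h(3.2) + ...].
Sum ≈ 8.822.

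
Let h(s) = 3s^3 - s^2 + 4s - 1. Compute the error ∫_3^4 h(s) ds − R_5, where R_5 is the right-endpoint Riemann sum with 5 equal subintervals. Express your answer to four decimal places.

-11.0033

Exact integral: ∫_3^4 h(s) ds ≈ 131.916667.
R_5 = 142.92.
Error ≈ 131.916667 − 142.92 ≈ -11.0033.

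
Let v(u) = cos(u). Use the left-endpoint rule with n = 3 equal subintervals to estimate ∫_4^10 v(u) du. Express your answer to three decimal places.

Δu = (10 − 4)/3 = 2.
Left endpoints: 4, 6, 8.
v(4) ≈ -0.654, v(6) ≈ 0.960, v(8) ≈ -0.146.
Sum = Δu · [v(4) + v(6) + v(8)].
Sum ≈ 0.322.

0.322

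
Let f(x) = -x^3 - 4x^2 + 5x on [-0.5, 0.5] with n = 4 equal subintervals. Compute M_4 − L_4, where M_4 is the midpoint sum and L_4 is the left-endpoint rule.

0.65625

M_4 = -0.3125.
L_4 = -0.96875.
M_4 − L_4 = 0.65625.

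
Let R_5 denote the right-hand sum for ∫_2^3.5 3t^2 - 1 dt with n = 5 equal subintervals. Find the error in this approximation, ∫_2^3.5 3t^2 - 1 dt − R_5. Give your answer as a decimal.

Exact integral: ∫_2^3.5 f(t) dt = 33.375.
R_5 = 37.155.
Error = 33.375 − 37.155 = -3.78.

-3.78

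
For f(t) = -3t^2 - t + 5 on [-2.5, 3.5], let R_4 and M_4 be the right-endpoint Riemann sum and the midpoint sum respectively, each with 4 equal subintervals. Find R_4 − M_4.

-28.125

R_4 = -56.25.
M_4 = -28.125.
R_4 − M_4 = -28.125.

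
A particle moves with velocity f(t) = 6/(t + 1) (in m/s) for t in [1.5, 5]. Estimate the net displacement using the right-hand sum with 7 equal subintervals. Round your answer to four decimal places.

4.9193

Δt = (5 − 1.5)/7 = 0.5.
Right endpoints: 2, 2.5, 3, 3.5, 4, 4.5, 5.
f(2) = 2, f(2.5) = 12/7, f(3) = 1.5, f(3.5) = 4/3, f(4) = 1.2, f(4.5) = 12/11, f(5) = 1.
Sum = Δt · [f(2) + f(2.5) + f(3) + ...].
Sum ≈ 4.9193.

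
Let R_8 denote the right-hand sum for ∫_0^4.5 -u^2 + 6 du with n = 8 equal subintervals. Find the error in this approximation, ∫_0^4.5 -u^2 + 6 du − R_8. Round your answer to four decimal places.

5.9326

Exact integral: ∫_0^4.5 f(u) du = -3.375.
R_8 ≈ -9.307617.
Error ≈ -3.375 − (-9.307617) ≈ 5.9326.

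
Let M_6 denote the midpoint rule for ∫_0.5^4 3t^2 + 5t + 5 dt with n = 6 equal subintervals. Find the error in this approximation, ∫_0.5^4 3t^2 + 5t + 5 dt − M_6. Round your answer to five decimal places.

Exact integral: ∫_0.5^4 f(t) dt = 120.75.
M_6 ≈ 120.4522569.
Error ≈ 120.75 − 120.4522569 ≈ 0.29774.

0.29774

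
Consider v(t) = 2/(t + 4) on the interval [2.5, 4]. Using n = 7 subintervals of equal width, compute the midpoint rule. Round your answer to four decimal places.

Δt = (4 − 2.5)/7 = 3/14.
Midpoints: 73/28, 79/28, 85/28, 3.25, 97/28, 103/28, 109/28.
v(73/28) = 56/185, v(79/28) = 56/191, v(85/28) = 56/197, v(3.25) = 8/29, v(97/28) = 56/209, v(103/28) = 56/215, v(109/28) = 56/221.
Sum = Δt · [v(73/28) + v(79/28) + v(85/28) + ...].
Sum ≈ 0.4152.

0.4152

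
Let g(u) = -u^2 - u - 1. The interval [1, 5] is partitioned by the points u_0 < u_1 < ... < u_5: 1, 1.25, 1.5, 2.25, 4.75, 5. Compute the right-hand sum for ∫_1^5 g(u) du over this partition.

Subinterval widths: 0.25, 0.25, 0.75, 2.5, 0.25.
Right endpoints: 1.25, 1.5, 2.25, 4.75, 5.
g(1.25) = -3.8125, g(1.5) = -4.75, g(2.25) = -8.3125, g(4.75) = -28.3125, g(5) = -31.
Sum = Σ Δu_i · g(u_i).
Sum = -86.90625.

-86.90625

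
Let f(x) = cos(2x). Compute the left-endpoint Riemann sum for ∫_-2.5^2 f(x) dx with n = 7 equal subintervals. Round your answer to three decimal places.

Δx = (2 − (-2.5))/7 = 9/14.
Left endpoints: -2.5, -13/7, -17/14, -4/7, 1/14, 5/7, 19/14.
f(-2.5) ≈ 0.284, f(-13/7) ≈ -0.840, f(-17/14) ≈ -0.756, f(-4/7) ≈ 0.415, f(1/14) ≈ 0.990, f(5/7) ≈ 0.142, f(19/14) ≈ -0.910.
Sum = Δx · [f(-2.5) + f(-13/7) + f(-17/14) + ...].
Sum ≈ -0.435.

-0.435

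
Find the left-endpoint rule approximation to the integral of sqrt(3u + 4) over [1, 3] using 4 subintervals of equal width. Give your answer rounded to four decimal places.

Δu = (3 − 1)/4 = 0.5.
Left endpoints: 1, 1.5, 2, 2.5.
f(1) ≈ 2.6458, f(1.5) ≈ 2.9155, f(2) ≈ 3.1623, f(2.5) ≈ 3.3912.
Sum = Δu · [f(1) + f(1.5) + f(2) + f(2.5)].
Sum ≈ 6.0573.

6.0573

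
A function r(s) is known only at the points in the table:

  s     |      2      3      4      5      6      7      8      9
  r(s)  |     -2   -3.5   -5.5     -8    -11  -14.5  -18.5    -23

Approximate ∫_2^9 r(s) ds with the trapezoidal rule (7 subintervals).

-73.5

Δs = 1.
T_7 = (1/2)·[(-2) + 2·(-3.5) + 2·(-5.5) + 2·(-8) + 2·(-11) + 2·(-14.5) + 2·(-18.5) + (-23)] = -73.5.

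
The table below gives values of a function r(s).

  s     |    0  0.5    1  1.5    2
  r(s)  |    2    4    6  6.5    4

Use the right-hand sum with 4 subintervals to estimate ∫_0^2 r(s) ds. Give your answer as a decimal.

Δs = 0.5.
Sum = 0.5·[4 + 6 + 6.5 + 4] = 10.25.

10.25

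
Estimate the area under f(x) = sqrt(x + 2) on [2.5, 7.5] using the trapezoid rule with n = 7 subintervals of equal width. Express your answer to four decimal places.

13.1536

Δx = (7.5 − 2.5)/7 = 5/7.
f(2.5) ≈ 2.1213, f(45/14) ≈ 2.2835, f(55/14) ≈ 2.4349, f(65/14) ≈ 2.5774, f(75/14) ≈ 2.7124, f(85/14) ≈ 2.8410, f(95/14) ≈ 2.9641, f(7.5) ≈ 3.0822.
T_7 = (Δx/2)·[f(x_0) + 2f(x_1) + ... + 2f(x_{6}) + f(x_7)].
Sum ≈ 13.1536.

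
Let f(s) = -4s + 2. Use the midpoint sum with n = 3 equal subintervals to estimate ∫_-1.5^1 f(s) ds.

7.5

Δs = (1 − (-1.5))/3 = 5/6.
Midpoints: -13/12, -0.25, 7/12.
f(-13/12) = 19/3, f(-0.25) = 3, f(7/12) = -1/3.
Sum = Δs · [f(-13/12) + f(-0.25) + f(7/12)].
Sum = 7.5.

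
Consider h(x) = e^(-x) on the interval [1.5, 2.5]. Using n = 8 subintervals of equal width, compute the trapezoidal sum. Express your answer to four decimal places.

0.1412

Δx = (2.5 − 1.5)/8 = 0.125.
h(1.5) ≈ 0.2231, h(1.625) ≈ 0.1969, h(1.75) ≈ 0.1738, h(1.875) ≈ 0.1534, h(2) ≈ 0.1353, h(2.125) ≈ 0.1194, h(2.25) ≈ 0.1054, h(2.375) ≈ 0.0930, h(2.5) ≈ 0.0821.
T_8 = (Δx/2)·[h(x_0) + 2h(x_1) + ... + 2h(x_{7}) + h(x_8)].
Sum ≈ 0.1412.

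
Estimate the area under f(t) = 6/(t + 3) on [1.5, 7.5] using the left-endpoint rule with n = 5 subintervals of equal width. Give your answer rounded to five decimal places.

Δt = (7.5 − 1.5)/5 = 1.2.
Left endpoints: 1.5, 2.7, 3.9, 5.1, 6.3.
f(1.5) = 4/3, f(2.7) = 20/19, f(3.9) = 20/23, f(5.1) = 20/27, f(6.3) = 20/31.
Sum = Δt · [f(1.5) + f(2.7) + f(3.9) + f(5.1) + f(6.3)].
Sum ≈ 5.56972.

5.56972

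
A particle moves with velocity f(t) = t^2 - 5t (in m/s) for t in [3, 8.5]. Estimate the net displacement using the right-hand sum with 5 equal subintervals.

Δt = (8.5 − 3)/5 = 1.1.
Right endpoints: 4.1, 5.2, 6.3, 7.4, 8.5.
f(4.1) = -3.69, f(5.2) = 1.04, f(6.3) = 8.19, f(7.4) = 17.76, f(8.5) = 29.75.
Sum = Δt · [f(4.1) + f(5.2) + f(6.3) + f(7.4) + f(8.5)].
Sum = 58.355.

58.355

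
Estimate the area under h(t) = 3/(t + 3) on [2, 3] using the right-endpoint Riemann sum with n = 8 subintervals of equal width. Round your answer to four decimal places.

Δt = (3 − 2)/8 = 0.125.
Right endpoints: 2.125, 2.25, 2.375, 2.5, 2.625, 2.75, 2.875, 3.
h(2.125) = 24/41, h(2.25) = 4/7, h(2.375) = 24/43, h(2.5) = 6/11, h(2.625) = 8/15, h(2.75) = 12/23, h(2.875) = 24/47, h(3) = 0.5.
Sum = Δt · [h(2.125) + h(2.25) + h(2.375) + ...].
Sum ≈ 0.5408.

0.5408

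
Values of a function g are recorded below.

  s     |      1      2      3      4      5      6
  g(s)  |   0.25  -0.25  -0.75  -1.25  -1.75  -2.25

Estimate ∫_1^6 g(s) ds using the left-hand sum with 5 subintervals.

Δs = 1.
Sum = 1·[0.25 + (-0.25) + (-0.75) + (-1.25) + (-1.75)] = -3.75.

-3.75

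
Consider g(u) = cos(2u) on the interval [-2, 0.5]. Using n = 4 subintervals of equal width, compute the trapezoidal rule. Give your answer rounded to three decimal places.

0.037

Δu = (0.5 − (-2))/4 = 0.625.
g(-2) ≈ -0.654, g(-1.375) ≈ -0.924, g(-0.75) ≈ 0.071, g(-0.125) ≈ 0.969, g(0.5) ≈ 0.540.
T_4 = (Δu/2)·[g(u_0) + 2g(u_1) + 2g(u_2) + 2g(u_3) + g(u_4)].
Sum ≈ 0.037.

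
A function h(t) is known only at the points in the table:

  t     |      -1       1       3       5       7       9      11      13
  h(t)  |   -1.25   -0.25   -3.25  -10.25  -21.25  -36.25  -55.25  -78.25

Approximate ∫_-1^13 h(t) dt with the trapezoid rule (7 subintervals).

-332.5

Δt = 2.
T_7 = (2/2)·[(-1.25) + 2·(-0.25) + 2·(-3.25) + 2·(-10.25) + 2·(-21.25) + 2·(-36.25) + 2·(-55.25) + (-78.25)] = -332.5.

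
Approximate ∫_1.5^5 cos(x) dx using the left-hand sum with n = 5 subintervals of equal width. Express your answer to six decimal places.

-1.950396

Δx = (5 − 1.5)/5 = 0.7.
Left endpoints: 1.5, 2.2, 2.9, 3.6, 4.3.
f(1.5) ≈ 0.070737, f(2.2) ≈ -0.588501, f(2.9) ≈ -0.970958, f(3.6) ≈ -0.896758, f(4.3) ≈ -0.400799.
Sum = Δx · [f(1.5) + f(2.2) + f(2.9) + f(3.6) + f(4.3)].
Sum ≈ -1.950396.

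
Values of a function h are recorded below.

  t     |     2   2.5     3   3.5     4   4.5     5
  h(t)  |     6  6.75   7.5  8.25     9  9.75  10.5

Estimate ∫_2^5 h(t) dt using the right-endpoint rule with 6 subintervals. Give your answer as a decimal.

Δt = 0.5.
Sum = 0.5·[6.75 + 7.5 + 8.25 + 9 + 9.75 + 10.5] = 25.875.

25.875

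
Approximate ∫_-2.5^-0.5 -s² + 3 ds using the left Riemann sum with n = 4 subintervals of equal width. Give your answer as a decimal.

-0.75

Δs = (-0.5 − (-2.5))/4 = 0.5.
Left endpoints: -2.5, -2, -1.5, -1.
f(-2.5) = -3.25, f(-2) = -1, f(-1.5) = 0.75, f(-1) = 2.
Sum = Δs · [f(-2.5) + f(-2) + f(-1.5) + f(-1)].
Sum = -0.75.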